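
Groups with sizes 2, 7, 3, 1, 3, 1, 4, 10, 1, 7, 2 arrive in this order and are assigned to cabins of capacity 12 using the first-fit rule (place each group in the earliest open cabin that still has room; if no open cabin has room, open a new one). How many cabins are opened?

4

  2 → cabin 1 (new)  [load 2/12]
  7 → cabin 1  [load 9/12]
  3 → cabin 1  [load 12/12]
  1 → cabin 2 (new)  [load 1/12]
  3 → cabin 2  [load 4/12]
  1 → cabin 2  [load 5/12]
  4 → cabin 2  [load 9/12]
  10 → cabin 3 (new)  [load 10/12]
  1 → cabin 2  [load 10/12]
  7 → cabin 4 (new)  [load 7/12]
  2 → cabin 2  [load 12/12]
4 cabins opened.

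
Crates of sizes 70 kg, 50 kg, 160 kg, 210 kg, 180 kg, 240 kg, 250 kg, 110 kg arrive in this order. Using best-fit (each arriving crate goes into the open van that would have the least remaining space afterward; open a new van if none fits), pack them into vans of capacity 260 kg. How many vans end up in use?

  70 → van 1 (new)  [load 70/260]
  50 → van 1  [load 120/260]
  160 → van 2 (new)  [load 160/260]
  210 → van 3 (new)  [load 210/260]
  180 → van 4 (new)  [load 180/260]
  240 → van 5 (new)  [load 240/260]
  250 → van 6 (new)  [load 250/260]
  110 → van 1  [load 230/260]
6 vans opened.

6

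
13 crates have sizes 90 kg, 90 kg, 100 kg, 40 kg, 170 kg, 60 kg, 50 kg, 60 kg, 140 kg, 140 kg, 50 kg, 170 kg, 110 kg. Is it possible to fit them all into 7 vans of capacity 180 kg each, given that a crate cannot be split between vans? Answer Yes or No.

Total = 1270 kg; ⌈1270/180⌉ = 8.
At least 8 vans are required, but only 7 are allowed.

No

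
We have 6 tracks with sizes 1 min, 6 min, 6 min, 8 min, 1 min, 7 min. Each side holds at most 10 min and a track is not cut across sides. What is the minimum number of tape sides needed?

Total = 8 + 7 + 6 + 6 + 1 + 1 = 29 min.
Lower bound: ⌈29/10⌉ = 3 tape sides.
Also, 4 tracks each exceed 5 min, and no two of those can share a side, so at least 4 tape sides are needed.
A packing using 4 tape sides:
  side 1: 8 + 1 + 1 = 10
  side 2: 7 = 7
  side 3: 6 = 6
  side 4: 6 = 6
This matches the lower bound, so 4 is optimal.

4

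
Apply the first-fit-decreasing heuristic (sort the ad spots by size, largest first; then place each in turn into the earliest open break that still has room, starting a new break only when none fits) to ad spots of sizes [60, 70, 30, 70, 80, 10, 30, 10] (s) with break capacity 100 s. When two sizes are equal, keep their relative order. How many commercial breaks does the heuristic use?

4

Sorted descending: 80, 70, 70, 60, 30, 30, 10, 10.
  80 → break 1 (new)  [load 80/100]
  70 → break 2 (new)  [load 70/100]
  70 → break 3 (new)  [load 70/100]
  60 → break 4 (new)  [load 60/100]
  30 → break 2  [load 100/100]
  30 → break 3  [load 100/100]
  10 → break 1  [load 90/100]
  10 → break 1  [load 100/100]
4 commercial breaks opened.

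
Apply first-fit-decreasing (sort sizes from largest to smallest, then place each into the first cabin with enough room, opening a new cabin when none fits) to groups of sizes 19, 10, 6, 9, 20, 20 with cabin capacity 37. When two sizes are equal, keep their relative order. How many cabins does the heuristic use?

Sorted descending: 20, 20, 19, 10, 9, 6.
  20 → cabin 1 (new)  [load 20/37]
  20 → cabin 2 (new)  [load 20/37]
  19 → cabin 3 (new)  [load 19/37]
  10 → cabin 1  [load 30/37]
  9 → cabin 2  [load 29/37]
  6 → cabin 1  [load 36/37]
3 cabins opened.

3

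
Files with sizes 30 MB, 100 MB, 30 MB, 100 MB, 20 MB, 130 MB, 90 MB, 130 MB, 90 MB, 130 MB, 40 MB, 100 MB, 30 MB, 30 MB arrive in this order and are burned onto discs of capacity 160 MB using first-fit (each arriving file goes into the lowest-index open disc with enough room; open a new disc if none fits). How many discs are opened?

  30 → disc 1 (new)  [load 30/160]
  100 → disc 1  [load 130/160]
  30 → disc 1  [load 160/160]
  100 → disc 2 (new)  [load 100/160]
  20 → disc 2  [load 120/160]
  130 → disc 3 (new)  [load 130/160]
  90 → disc 4 (new)  [load 90/160]
  130 → disc 5 (new)  [load 130/160]
  90 → disc 6 (new)  [load 90/160]
  130 → disc 7 (new)  [load 130/160]
  40 → disc 2  [load 160/160]
  100 → disc 8 (new)  [load 100/160]
  30 → disc 3  [load 160/160]
  30 → disc 4  [load 120/160]
8 discs opened.

8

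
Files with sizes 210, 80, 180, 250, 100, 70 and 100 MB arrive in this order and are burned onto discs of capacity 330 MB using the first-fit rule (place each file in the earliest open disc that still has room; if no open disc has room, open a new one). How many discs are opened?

4

  210 → disc 1 (new)  [load 210/330]
  80 → disc 1  [load 290/330]
  180 → disc 2 (new)  [load 180/330]
  250 → disc 3 (new)  [load 250/330]
  100 → disc 2  [load 280/330]
  70 → disc 3  [load 320/330]
  100 → disc 4 (new)  [load 100/330]
4 discs opened.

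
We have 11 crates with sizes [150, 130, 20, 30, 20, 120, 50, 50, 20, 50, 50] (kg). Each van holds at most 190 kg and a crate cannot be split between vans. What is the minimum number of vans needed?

Total = 150 + 130 + 120 + 50 + 50 + 50 + 50 + 30 + 20 + 20 + 20 = 690 kg.
Lower bound: ⌈690/190⌉ = 4 vans.
A packing using 4 vans:
  van 1: 150 + 30 = 180
  van 2: 130 + 50 = 180
  van 3: 120 + 50 + 20 = 190
  van 4: 50 + 50 + 20 + 20 = 140
This matches the lower bound, so 4 is optimal.

4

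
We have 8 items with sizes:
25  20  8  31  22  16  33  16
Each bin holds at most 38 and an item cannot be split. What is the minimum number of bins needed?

5

Total = 33 + 31 + 25 + 22 + 20 + 16 + 16 + 8 = 171.
Lower bound: ⌈171/38⌉ = 5 bins.
A packing using 5 bins:
  bin 1: 33 = 33
  bin 2: 31 = 31
  bin 3: 25 + 8 = 33
  bin 4: 22 + 16 = 38
  bin 5: 20 + 16 = 36
This matches the lower bound, so 5 is optimal.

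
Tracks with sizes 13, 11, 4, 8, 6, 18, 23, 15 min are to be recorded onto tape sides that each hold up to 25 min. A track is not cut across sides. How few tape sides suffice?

Total = 23 + 18 + 15 + 13 + 11 + 8 + 6 + 4 = 98 min.
Lower bound: ⌈98/25⌉ = 4 tape sides.
A packing using 5 tape sides:
  side 1: 23 = 23
  side 2: 18 + 6 = 24
  side 3: 15 + 8 = 23
  side 4: 13 + 11 = 24
  side 5: 4 = 4
No arrangement into 4 tape sides stays within capacity, so 5 is optimal.

5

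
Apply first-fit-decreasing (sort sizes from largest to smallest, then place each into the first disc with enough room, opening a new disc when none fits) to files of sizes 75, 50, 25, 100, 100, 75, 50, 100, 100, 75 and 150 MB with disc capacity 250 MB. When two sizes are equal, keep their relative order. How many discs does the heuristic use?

Sorted descending: 150, 100, 100, 100, 100, 75, 75, 75, 50, 50, 25.
  150 → disc 1 (new)  [load 150/250]
  100 → disc 1  [load 250/250]
  100 → disc 2 (new)  [load 100/250]
  100 → disc 2  [load 200/250]
  100 → disc 3 (new)  [load 100/250]
  75 → disc 3  [load 175/250]
  75 → disc 3  [load 250/250]
  75 → disc 4 (new)  [load 75/250]
  50 → disc 2  [load 250/250]
  50 → disc 4  [load 125/250]
  25 → disc 4  [load 150/250]
4 discs opened.

4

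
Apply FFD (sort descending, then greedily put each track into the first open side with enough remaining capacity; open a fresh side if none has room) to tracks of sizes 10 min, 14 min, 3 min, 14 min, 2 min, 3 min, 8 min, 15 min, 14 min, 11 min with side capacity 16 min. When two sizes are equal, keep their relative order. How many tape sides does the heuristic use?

Sorted descending: 15, 14, 14, 14, 11, 10, 8, 3, 3, 2.
  15 → side 1 (new)  [load 15/16]
  14 → side 2 (new)  [load 14/16]
  14 → side 3 (new)  [load 14/16]
  14 → side 4 (new)  [load 14/16]
  11 → side 5 (new)  [load 11/16]
  10 → side 6 (new)  [load 10/16]
  8 → side 7 (new)  [load 8/16]
  3 → side 5  [load 14/16]
  3 → side 6  [load 13/16]
  2 → side 2  [load 16/16]
7 tape sides opened.

7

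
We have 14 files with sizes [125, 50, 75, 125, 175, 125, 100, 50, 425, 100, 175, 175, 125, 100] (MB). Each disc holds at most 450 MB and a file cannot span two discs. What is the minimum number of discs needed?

5

Total = 425 + 175 + 175 + 175 + 125 + 125 + 125 + 125 + 100 + 100 + 100 + 75 + 50 + 50 = 1925 MB.
Lower bound: ⌈1925/450⌉ = 5 discs.
A packing using 5 discs:
  disc 1: 425 = 425
  disc 2: 175 + 175 + 100 = 450
  disc 3: 175 + 125 + 125 = 425
  disc 4: 125 + 125 + 100 + 100 = 450
  disc 5: 75 + 50 + 50 = 175
This matches the lower bound, so 5 is optimal.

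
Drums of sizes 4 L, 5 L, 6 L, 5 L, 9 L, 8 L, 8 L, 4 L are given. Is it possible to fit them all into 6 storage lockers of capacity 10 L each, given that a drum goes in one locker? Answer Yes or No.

Yes

A valid assignment using 6 storage lockers:
  locker 1: 9 = 9
  locker 2: 8 = 8
  locker 3: 8 = 8
  locker 4: 6 + 4 = 10
  locker 5: 5 + 5 = 10
  locker 6: 4 = 4
Every load is within 10 L, so 6 storage lockers suffice.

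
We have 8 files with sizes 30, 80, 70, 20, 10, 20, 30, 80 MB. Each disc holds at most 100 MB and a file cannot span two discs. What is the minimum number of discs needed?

Total = 80 + 80 + 70 + 30 + 30 + 20 + 20 + 10 = 340 MB.
Lower bound: ⌈340/100⌉ = 4 discs.
A packing using 4 discs:
  disc 1: 80 + 20 = 100
  disc 2: 80 + 20 = 100
  disc 3: 70 + 30 = 100
  disc 4: 30 + 10 = 40
This matches the lower bound, so 4 is optimal.

4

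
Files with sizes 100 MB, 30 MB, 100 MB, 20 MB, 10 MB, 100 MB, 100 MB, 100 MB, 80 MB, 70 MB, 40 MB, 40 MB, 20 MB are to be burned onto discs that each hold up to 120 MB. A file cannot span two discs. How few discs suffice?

8

Total = 100 + 100 + 100 + 100 + 100 + 80 + 70 + 40 + 40 + 30 + 20 + 20 + 10 = 810 MB.
Lower bound: ⌈810/120⌉ = 7 discs.
A packing using 8 discs:
  disc 1: 100 + 20 = 120
  disc 2: 100 + 20 = 120
  disc 3: 100 + 10 = 110
  disc 4: 100 = 100
  disc 5: 100 = 100
  disc 6: 80 + 40 = 120
  disc 7: 70 + 40 = 110
  disc 8: 30 = 30
No arrangement into 7 discs stays within capacity, so 8 is optimal.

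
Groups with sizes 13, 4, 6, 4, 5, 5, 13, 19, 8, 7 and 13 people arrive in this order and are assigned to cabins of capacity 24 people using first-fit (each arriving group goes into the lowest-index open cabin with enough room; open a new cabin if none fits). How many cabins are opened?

  13 → cabin 1 (new)  [load 13/24]
  4 → cabin 1  [load 17/24]
  6 → cabin 1  [load 23/24]
  4 → cabin 2 (new)  [load 4/24]
  5 → cabin 2  [load 9/24]
  5 → cabin 2  [load 14/24]
  13 → cabin 3 (new)  [load 13/24]
  19 → cabin 4 (new)  [load 19/24]
  8 → cabin 2  [load 22/24]
  7 → cabin 3  [load 20/24]
  13 → cabin 5 (new)  [load 13/24]
5 cabins opened.

5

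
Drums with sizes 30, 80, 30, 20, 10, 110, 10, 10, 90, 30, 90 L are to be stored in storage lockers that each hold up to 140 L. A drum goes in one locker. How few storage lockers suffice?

Total = 110 + 90 + 90 + 80 + 30 + 30 + 30 + 20 + 10 + 10 + 10 = 510 L.
Lower bound: ⌈510/140⌉ = 4 storage lockers.
A packing using 4 storage lockers:
  locker 1: 110 + 30 = 140
  locker 2: 90 + 30 + 20 = 140
  locker 3: 90 + 30 + 10 + 10 = 140
  locker 4: 80 + 10 = 90
This matches the lower bound, so 4 is optimal.

4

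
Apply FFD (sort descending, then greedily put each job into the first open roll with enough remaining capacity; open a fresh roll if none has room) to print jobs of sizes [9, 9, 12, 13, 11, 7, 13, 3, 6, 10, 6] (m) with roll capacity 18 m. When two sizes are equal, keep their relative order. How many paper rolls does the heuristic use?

Sorted descending: 13, 13, 12, 11, 10, 9, 9, 7, 6, 6, 3.
  13 → roll 1 (new)  [load 13/18]
  13 → roll 2 (new)  [load 13/18]
  12 → roll 3 (new)  [load 12/18]
  11 → roll 4 (new)  [load 11/18]
  10 → roll 5 (new)  [load 10/18]
  9 → roll 6 (new)  [load 9/18]
  9 → roll 6  [load 18/18]
  7 → roll 4  [load 18/18]
  6 → roll 3  [load 18/18]
  6 → roll 5  [load 16/18]
  3 → roll 1  [load 16/18]
6 paper rolls opened.

6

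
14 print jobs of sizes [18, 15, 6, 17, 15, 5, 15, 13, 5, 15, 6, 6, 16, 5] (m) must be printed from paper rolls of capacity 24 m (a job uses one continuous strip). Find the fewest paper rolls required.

Total = 18 + 17 + 16 + 15 + 15 + 15 + 15 + 13 + 6 + 6 + 6 + 5 + 5 + 5 = 157 m.
Lower bound: ⌈157/24⌉ = 7 paper rolls.
Also, 8 print jobs each exceed 12 m, and no two of those can share a roll, so at least 8 paper rolls are needed.
A packing using 8 paper rolls:
  roll 1: 18 + 6 = 24
  roll 2: 17 + 6 = 23
  roll 3: 16 + 6 = 22
  roll 4: 15 + 5 = 20
  roll 5: 15 + 5 = 20
  roll 6: 15 + 5 = 20
  roll 7: 15 = 15
  roll 8: 13 = 13
This matches the lower bound, so 8 is optimal.

8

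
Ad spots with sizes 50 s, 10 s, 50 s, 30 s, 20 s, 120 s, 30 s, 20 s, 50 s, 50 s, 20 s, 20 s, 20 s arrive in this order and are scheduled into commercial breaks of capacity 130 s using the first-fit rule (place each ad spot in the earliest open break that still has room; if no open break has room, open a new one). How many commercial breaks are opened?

  50 → break 1 (new)  [load 50/130]
  10 → break 1  [load 60/130]
  50 → break 1  [load 110/130]
  30 → break 2 (new)  [load 30/130]
  20 → break 1  [load 130/130]
  120 → break 3 (new)  [load 120/130]
  30 → break 2  [load 60/130]
  20 → break 2  [load 80/130]
  50 → break 2  [load 130/130]
  50 → break 4 (new)  [load 50/130]
  20 → break 4  [load 70/130]
  20 → break 4  [load 90/130]
  20 → break 4  [load 110/130]
4 commercial breaks opened.

4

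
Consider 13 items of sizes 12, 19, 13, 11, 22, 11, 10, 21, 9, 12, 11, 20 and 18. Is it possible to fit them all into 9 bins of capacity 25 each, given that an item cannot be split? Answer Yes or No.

A valid assignment using 9 bins:
  bin 1: 22 = 22
  bin 2: 21 = 21
  bin 3: 20 = 20
  bin 4: 19 = 19
  bin 5: 18 = 18
  bin 6: 13 + 12 = 25
  bin 7: 12 + 11 = 23
  bin 8: 11 + 11 = 22
  bin 9: 10 + 9 = 19
Every load is within 25, so 9 bins suffice.

Yes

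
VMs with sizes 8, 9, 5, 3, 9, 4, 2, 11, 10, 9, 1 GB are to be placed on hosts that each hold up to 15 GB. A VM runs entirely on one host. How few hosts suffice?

6

Total = 11 + 10 + 9 + 9 + 9 + 8 + 5 + 4 + 3 + 2 + 1 = 71 GB.
Lower bound: ⌈71/15⌉ = 5 hosts.
Also, 6 VMs each exceed 15/2 GB, and no two of those can share a host, so at least 6 hosts are needed.
A packing using 6 hosts:
  host 1: 11 + 4 = 15
  host 2: 10 + 5 = 15
  host 3: 9 + 3 + 2 + 1 = 15
  host 4: 9 = 9
  host 5: 9 = 9
  host 6: 8 = 8
This matches the lower bound, so 6 is optimal.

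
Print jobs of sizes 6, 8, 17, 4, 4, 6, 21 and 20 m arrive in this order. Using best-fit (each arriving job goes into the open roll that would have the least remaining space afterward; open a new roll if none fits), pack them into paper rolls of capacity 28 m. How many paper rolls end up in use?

  6 → roll 1 (new)  [load 6/28]
  8 → roll 1  [load 14/28]
  17 → roll 2 (new)  [load 17/28]
  4 → roll 2  [load 21/28]
  4 → roll 2  [load 25/28]
  6 → roll 1  [load 20/28]
  21 → roll 3 (new)  [load 21/28]
  20 → roll 4 (new)  [load 20/28]
4 paper rolls opened.

4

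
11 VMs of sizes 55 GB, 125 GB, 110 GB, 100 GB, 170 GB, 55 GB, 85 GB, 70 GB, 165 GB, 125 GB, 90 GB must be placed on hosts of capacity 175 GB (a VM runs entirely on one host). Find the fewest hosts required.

Total = 170 + 165 + 125 + 125 + 110 + 100 + 90 + 85 + 70 + 55 + 55 = 1150 GB.
Lower bound: ⌈1150/175⌉ = 7 hosts.
A packing using 8 hosts:
  host 1: 170 = 170
  host 2: 165 = 165
  host 3: 125 = 125
  host 4: 125 = 125
  host 5: 110 + 55 = 165
  host 6: 100 + 70 = 170
  host 7: 90 + 85 = 175
  host 8: 55 = 55
No arrangement into 7 hosts stays within capacity, so 8 is optimal.

8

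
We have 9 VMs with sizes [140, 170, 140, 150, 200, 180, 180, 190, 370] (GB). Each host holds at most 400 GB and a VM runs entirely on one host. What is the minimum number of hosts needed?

Total = 370 + 200 + 190 + 180 + 180 + 170 + 150 + 140 + 140 = 1720 GB.
Lower bound: ⌈1720/400⌉ = 5 hosts.
A packing using 5 hosts:
  host 1: 370 = 370
  host 2: 200 + 190 = 390
  host 3: 180 + 180 = 360
  host 4: 170 + 150 = 320
  host 5: 140 + 140 = 280
This matches the lower bound, so 5 is optimal.

5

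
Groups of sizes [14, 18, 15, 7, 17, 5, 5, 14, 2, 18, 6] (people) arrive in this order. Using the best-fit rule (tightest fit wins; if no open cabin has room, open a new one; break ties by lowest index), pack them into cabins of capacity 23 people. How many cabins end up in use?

  14 → cabin 1 (new)  [load 14/23]
  18 → cabin 2 (new)  [load 18/23]
  15 → cabin 3 (new)  [load 15/23]
  7 → cabin 3  [load 22/23]
  17 → cabin 4 (new)  [load 17/23]
  5 → cabin 2  [load 23/23]
  5 → cabin 4  [load 22/23]
  14 → cabin 5 (new)  [load 14/23]
  2 → cabin 1  [load 16/23]
  18 → cabin 6 (new)  [load 18/23]
  6 → cabin 1  [load 22/23]
6 cabins opened.

6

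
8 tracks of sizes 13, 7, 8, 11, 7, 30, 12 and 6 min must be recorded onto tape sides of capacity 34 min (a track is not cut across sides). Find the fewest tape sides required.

Total = 30 + 13 + 12 + 11 + 8 + 7 + 7 + 6 = 94 min.
Lower bound: ⌈94/34⌉ = 3 tape sides.
A packing using 3 tape sides:
  side 1: 30 = 30
  side 2: 13 + 12 + 8 = 33
  side 3: 11 + 7 + 7 + 6 = 31
This matches the lower bound, so 3 is optimal.

3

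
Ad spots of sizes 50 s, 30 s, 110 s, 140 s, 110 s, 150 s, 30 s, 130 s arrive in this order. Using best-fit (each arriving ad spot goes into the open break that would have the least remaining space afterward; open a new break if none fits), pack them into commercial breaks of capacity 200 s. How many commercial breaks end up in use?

  50 → break 1 (new)  [load 50/200]
  30 → break 1  [load 80/200]
  110 → break 1  [load 190/200]
  140 → break 2 (new)  [load 140/200]
  110 → break 3 (new)  [load 110/200]
  150 → break 4 (new)  [load 150/200]
  30 → break 4  [load 180/200]
  130 → break 5 (new)  [load 130/200]
5 commercial breaks opened.

5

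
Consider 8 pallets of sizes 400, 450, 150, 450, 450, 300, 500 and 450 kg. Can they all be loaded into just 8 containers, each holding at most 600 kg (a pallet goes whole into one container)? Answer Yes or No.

Yes

A valid assignment using 7 containers:
  container 1: 500 = 500
  container 2: 450 + 150 = 600
  container 3: 450 = 450
  container 4: 450 = 450
  container 5: 450 = 450
  container 6: 400 = 400
  container 7: 300 = 300
That uses only 7 ≤ 8, so 8 containers are enough.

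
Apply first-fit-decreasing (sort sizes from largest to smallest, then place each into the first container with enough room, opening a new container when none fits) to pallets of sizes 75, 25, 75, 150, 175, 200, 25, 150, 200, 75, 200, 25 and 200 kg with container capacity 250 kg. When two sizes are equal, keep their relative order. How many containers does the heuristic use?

Sorted descending: 200, 200, 200, 200, 175, 150, 150, 75, 75, 75, 25, 25, 25.
  200 → container 1 (new)  [load 200/250]
  200 → container 2 (new)  [load 200/250]
  200 → container 3 (new)  [load 200/250]
  200 → container 4 (new)  [load 200/250]
  175 → container 5 (new)  [load 175/250]
  150 → container 6 (new)  [load 150/250]
  150 → container 7 (new)  [load 150/250]
  75 → container 5  [load 250/250]
  75 → container 6  [load 225/250]
  75 → container 7  [load 225/250]
  25 → container 1  [load 225/250]
  25 → container 1  [load 250/250]
  25 → container 2  [load 225/250]
7 containers opened.

7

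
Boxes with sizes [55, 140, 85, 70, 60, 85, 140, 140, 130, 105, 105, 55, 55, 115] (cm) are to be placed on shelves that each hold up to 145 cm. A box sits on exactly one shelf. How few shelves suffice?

11

Total = 140 + 140 + 140 + 130 + 115 + 105 + 105 + 85 + 85 + 70 + 60 + 55 + 55 + 55 = 1340 cm.
Lower bound: ⌈1340/145⌉ = 10 shelves.
A packing using 11 shelves:
  shelf 1: 140 = 140
  shelf 2: 140 = 140
  shelf 3: 140 = 140
  shelf 4: 130 = 130
  shelf 5: 115 = 115
  shelf 6: 105 = 105
  shelf 7: 105 = 105
  shelf 8: 85 + 60 = 145
  shelf 9: 85 + 55 = 140
  shelf 10: 70 + 55 = 125
  shelf 11: 55 = 55
No arrangement into 10 shelves stays within capacity, so 11 is optimal.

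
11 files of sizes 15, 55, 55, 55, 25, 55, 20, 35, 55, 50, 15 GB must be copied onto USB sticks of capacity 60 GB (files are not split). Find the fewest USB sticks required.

Total = 55 + 55 + 55 + 55 + 55 + 50 + 35 + 25 + 20 + 15 + 15 = 435 GB.
Lower bound: ⌈435/60⌉ = 8 USB sticks.
A packing using 8 USB sticks:
  USB stick 1: 55 = 55
  USB stick 2: 55 = 55
  USB stick 3: 55 = 55
  USB stick 4: 55 = 55
  USB stick 5: 55 = 55
  USB stick 6: 50 = 50
  USB stick 7: 35 + 25 = 60
  USB stick 8: 20 + 15 + 15 = 50
This matches the lower bound, so 8 is optimal.

8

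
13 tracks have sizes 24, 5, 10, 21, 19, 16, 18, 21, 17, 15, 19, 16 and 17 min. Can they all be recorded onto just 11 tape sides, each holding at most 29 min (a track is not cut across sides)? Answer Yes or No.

A valid assignment using 11 tape sides:
  side 1: 24 + 5 = 29
  side 2: 21 = 21
  side 3: 21 = 21
  side 4: 19 + 10 = 29
  side 5: 19 = 19
  side 6: 18 = 18
  side 7: 17 = 17
  side 8: 17 = 17
  side 9: 16 = 16
  side 10: 16 = 16
  side 11: 15 = 15
Every load is within 29 min, so 11 tape sides suffice.

Yes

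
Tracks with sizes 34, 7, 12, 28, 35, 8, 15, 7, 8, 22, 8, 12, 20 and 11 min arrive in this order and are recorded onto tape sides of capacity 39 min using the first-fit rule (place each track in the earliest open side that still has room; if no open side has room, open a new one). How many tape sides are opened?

  34 → side 1 (new)  [load 34/39]
  7 → side 2 (new)  [load 7/39]
  12 → side 2  [load 19/39]
  28 → side 3 (new)  [load 28/39]
  35 → side 4 (new)  [load 35/39]
  8 → side 2  [load 27/39]
  15 → side 5 (new)  [load 15/39]
  7 → side 2  [load 34/39]
  8 → side 3  [load 36/39]
  22 → side 5  [load 37/39]
  8 → side 6 (new)  [load 8/39]
  12 → side 6  [load 20/39]
  20 → side 7 (new)  [load 20/39]
  11 → side 6  [load 31/39]
7 tape sides opened.

7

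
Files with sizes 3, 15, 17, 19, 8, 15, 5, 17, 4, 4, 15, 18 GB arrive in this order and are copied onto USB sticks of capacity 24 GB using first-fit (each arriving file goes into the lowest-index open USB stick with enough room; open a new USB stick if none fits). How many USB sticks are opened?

7

  3 → USB stick 1 (new)  [load 3/24]
  15 → USB stick 1  [load 18/24]
  17 → USB stick 2 (new)  [load 17/24]
  19 → USB stick 3 (new)  [load 19/24]
  8 → USB stick 4 (new)  [load 8/24]
  15 → USB stick 4  [load 23/24]
  5 → USB stick 1  [load 23/24]
  17 → USB stick 5 (new)  [load 17/24]
  4 → USB stick 2  [load 21/24]
  4 → USB stick 3  [load 23/24]
  15 → USB stick 6 (new)  [load 15/24]
  18 → USB stick 7 (new)  [load 18/24]
7 USB sticks opened.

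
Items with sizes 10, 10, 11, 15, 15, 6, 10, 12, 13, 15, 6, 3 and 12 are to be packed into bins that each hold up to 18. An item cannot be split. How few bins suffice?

Total = 15 + 15 + 15 + 13 + 12 + 12 + 11 + 10 + 10 + 10 + 6 + 6 + 3 = 138.
Lower bound: ⌈138/18⌉ = 8 bins.
Also, 10 items each exceed 9, and no two of those can share a bin, so at least 10 bins are needed.
A packing using 10 bins:
  bin 1: 15 + 3 = 18
  bin 2: 15 = 15
  bin 3: 15 = 15
  bin 4: 13 = 13
  bin 5: 12 + 6 = 18
  bin 6: 12 + 6 = 18
  bin 7: 11 = 11
  bin 8: 10 = 10
  bin 9: 10 = 10
  bin 10: 10 = 10
This matches the lower bound, so 10 is optimal.

10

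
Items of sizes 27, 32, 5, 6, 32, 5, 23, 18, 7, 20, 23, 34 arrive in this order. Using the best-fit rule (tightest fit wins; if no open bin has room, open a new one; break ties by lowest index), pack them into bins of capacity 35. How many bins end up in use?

  27 → bin 1 (new)  [load 27/35]
  32 → bin 2 (new)  [load 32/35]
  5 → bin 1  [load 32/35]
  6 → bin 3 (new)  [load 6/35]
  32 → bin 4 (new)  [load 32/35]
  5 → bin 3  [load 11/35]
  23 → bin 3  [load 34/35]
  18 → bin 5 (new)  [load 18/35]
  7 → bin 5  [load 25/35]
  20 → bin 6 (new)  [load 20/35]
  23 → bin 7 (new)  [load 23/35]
  34 → bin 8 (new)  [load 34/35]
8 bins opened.

8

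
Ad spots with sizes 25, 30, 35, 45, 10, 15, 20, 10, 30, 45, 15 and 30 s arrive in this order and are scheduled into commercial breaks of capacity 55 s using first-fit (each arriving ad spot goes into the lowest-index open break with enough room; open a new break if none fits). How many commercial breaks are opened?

  25 → break 1 (new)  [load 25/55]
  30 → break 1  [load 55/55]
  35 → break 2 (new)  [load 35/55]
  45 → break 3 (new)  [load 45/55]
  10 → break 2  [load 45/55]
  15 → break 4 (new)  [load 15/55]
  20 → break 4  [load 35/55]
  10 → break 2  [load 55/55]
  30 → break 5 (new)  [load 30/55]
  45 → break 6 (new)  [load 45/55]
  15 → break 4  [load 50/55]
  30 → break 7 (new)  [load 30/55]
7 commercial breaks opened.

7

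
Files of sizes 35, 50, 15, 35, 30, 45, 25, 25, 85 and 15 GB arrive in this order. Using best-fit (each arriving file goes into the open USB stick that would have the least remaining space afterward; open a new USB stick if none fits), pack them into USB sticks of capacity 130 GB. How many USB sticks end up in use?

3

  35 → USB stick 1 (new)  [load 35/130]
  50 → USB stick 1  [load 85/130]
  15 → USB stick 1  [load 100/130]
  35 → USB stick 2 (new)  [load 35/130]
  30 → USB stick 1  [load 130/130]
  45 → USB stick 2  [load 80/130]
  25 → USB stick 2  [load 105/130]
  25 → USB stick 2  [load 130/130]
  85 → USB stick 3 (new)  [load 85/130]
  15 → USB stick 3  [load 100/130]
3 USB sticks opened.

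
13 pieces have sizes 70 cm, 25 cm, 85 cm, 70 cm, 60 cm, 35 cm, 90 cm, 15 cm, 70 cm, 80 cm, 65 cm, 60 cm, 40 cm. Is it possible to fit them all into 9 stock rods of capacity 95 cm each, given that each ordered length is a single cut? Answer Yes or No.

Total = 765 cm; ⌈765/95⌉ = 9.
The bound of 9 does not rule out 9, but exhaustive search shows no assignment into 9 stock rods of capacity 95 cm exists — the minimum is 10.

No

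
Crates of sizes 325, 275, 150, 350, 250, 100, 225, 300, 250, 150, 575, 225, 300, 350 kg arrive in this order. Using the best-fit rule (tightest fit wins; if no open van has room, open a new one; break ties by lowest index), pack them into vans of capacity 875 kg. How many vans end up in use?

  325 → van 1 (new)  [load 325/875]
  275 → van 1  [load 600/875]
  150 → van 1  [load 750/875]
  350 → van 2 (new)  [load 350/875]
  250 → van 2  [load 600/875]
  100 → van 1  [load 850/875]
  225 → van 2  [load 825/875]
  300 → van 3 (new)  [load 300/875]
  250 → van 3  [load 550/875]
  150 → van 3  [load 700/875]
  575 → van 4 (new)  [load 575/875]
  225 → van 4  [load 800/875]
  300 → van 5 (new)  [load 300/875]
  350 → van 5  [load 650/875]
5 vans opened.

5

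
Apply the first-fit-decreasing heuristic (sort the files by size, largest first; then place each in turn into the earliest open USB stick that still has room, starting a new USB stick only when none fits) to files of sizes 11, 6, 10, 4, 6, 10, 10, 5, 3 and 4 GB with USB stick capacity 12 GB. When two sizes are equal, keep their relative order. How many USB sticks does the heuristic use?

Sorted descending: 11, 10, 10, 10, 6, 6, 5, 4, 4, 3.
  11 → USB stick 1 (new)  [load 11/12]
  10 → USB stick 2 (new)  [load 10/12]
  10 → USB stick 3 (new)  [load 10/12]
  10 → USB stick 4 (new)  [load 10/12]
  6 → USB stick 5 (new)  [load 6/12]
  6 → USB stick 5  [load 12/12]
  5 → USB stick 6 (new)  [load 5/12]
  4 → USB stick 6  [load 9/12]
  4 → USB stick 7 (new)  [load 4/12]
  3 → USB stick 6  [load 12/12]
7 USB sticks opened.

7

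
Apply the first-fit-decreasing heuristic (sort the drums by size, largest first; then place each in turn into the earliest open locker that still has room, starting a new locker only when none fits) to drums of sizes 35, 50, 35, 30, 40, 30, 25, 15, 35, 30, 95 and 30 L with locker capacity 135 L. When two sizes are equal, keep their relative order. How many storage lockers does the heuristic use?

4

Sorted descending: 95, 50, 40, 35, 35, 35, 30, 30, 30, 30, 25, 15.
  95 → locker 1 (new)  [load 95/135]
  50 → locker 2 (new)  [load 50/135]
  40 → locker 1  [load 135/135]
  35 → locker 2  [load 85/135]
  35 → locker 2  [load 120/135]
  35 → locker 3 (new)  [load 35/135]
  30 → locker 3  [load 65/135]
  30 → locker 3  [load 95/135]
  30 → locker 3  [load 125/135]
  30 → locker 4 (new)  [load 30/135]
  25 → locker 4  [load 55/135]
  15 → locker 2  [load 135/135]
4 storage lockers opened.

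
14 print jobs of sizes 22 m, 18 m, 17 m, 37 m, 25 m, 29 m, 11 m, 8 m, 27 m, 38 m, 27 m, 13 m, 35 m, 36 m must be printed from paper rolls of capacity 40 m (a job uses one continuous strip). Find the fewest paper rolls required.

Total = 38 + 37 + 36 + 35 + 29 + 27 + 27 + 25 + 22 + 18 + 17 + 13 + 11 + 8 = 343 m.
Lower bound: ⌈343/40⌉ = 9 paper rolls.
A packing using 10 paper rolls:
  roll 1: 38 = 38
  roll 2: 37 = 37
  roll 3: 36 = 36
  roll 4: 35 = 35
  roll 5: 29 + 11 = 40
  roll 6: 27 + 13 = 40
  roll 7: 27 + 8 = 35
  roll 8: 25 = 25
  roll 9: 22 + 18 = 40
  roll 10: 17 = 17
No arrangement into 9 paper rolls stays within capacity, so 10 is optimal.

10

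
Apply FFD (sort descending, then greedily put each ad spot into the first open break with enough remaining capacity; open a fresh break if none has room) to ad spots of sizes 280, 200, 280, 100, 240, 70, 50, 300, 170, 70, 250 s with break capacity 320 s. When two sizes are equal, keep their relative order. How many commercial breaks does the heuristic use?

7

Sorted descending: 300, 280, 280, 250, 240, 200, 170, 100, 70, 70, 50.
  300 → break 1 (new)  [load 300/320]
  280 → break 2 (new)  [load 280/320]
  280 → break 3 (new)  [load 280/320]
  250 → break 4 (new)  [load 250/320]
  240 → break 5 (new)  [load 240/320]
  200 → break 6 (new)  [load 200/320]
  170 → break 7 (new)  [load 170/320]
  100 → break 6  [load 300/320]
  70 → break 4  [load 320/320]
  70 → break 5  [load 310/320]
  50 → break 7  [load 220/320]
7 commercial breaks opened.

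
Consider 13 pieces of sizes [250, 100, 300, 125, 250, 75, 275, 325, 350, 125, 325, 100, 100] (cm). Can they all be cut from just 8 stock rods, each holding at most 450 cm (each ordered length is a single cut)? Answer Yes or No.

Yes

A valid assignment using 7 stock rods:
  stock rod 1: 350 + 100 = 450
  stock rod 2: 325 + 125 = 450
  stock rod 3: 325 + 125 = 450
  stock rod 4: 300 + 100 = 400
  stock rod 5: 275 + 100 + 75 = 450
  stock rod 6: 250 = 250
  stock rod 7: 250 = 250
That uses only 7 ≤ 8, so 8 stock rods are enough.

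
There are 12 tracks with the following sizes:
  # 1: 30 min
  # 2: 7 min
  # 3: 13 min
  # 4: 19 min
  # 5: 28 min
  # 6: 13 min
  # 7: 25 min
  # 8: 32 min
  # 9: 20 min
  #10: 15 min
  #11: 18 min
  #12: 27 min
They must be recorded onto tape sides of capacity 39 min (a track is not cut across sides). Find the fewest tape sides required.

8

Total = 32 + 30 + 28 + 27 + 25 + 20 + 19 + 18 + 15 + 13 + 13 + 7 = 247 min.
Lower bound: ⌈247/39⌉ = 7 tape sides.
A packing using 8 tape sides:
  side 1: 32 + 7 = 39
  side 2: 30 = 30
  side 3: 28 = 28
  side 4: 27 = 27
  side 5: 25 + 13 = 38
  side 6: 20 + 19 = 39
  side 7: 18 + 15 = 33
  side 8: 13 = 13
No arrangement into 7 tape sides stays within capacity, so 8 is optimal.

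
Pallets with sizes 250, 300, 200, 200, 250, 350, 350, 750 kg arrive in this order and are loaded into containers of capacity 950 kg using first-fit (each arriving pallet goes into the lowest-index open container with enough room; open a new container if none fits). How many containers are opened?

3

  250 → container 1 (new)  [load 250/950]
  300 → container 1  [load 550/950]
  200 → container 1  [load 750/950]
  200 → container 1  [load 950/950]
  250 → container 2 (new)  [load 250/950]
  350 → container 2  [load 600/950]
  350 → container 2  [load 950/950]
  750 → container 3 (new)  [load 750/950]
3 containers opened.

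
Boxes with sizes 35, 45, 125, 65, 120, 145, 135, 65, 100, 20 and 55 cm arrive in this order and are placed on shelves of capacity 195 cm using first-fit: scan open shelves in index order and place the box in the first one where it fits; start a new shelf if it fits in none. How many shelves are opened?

  35 → shelf 1 (new)  [load 35/195]
  45 → shelf 1  [load 80/195]
  125 → shelf 2 (new)  [load 125/195]
  65 → shelf 1  [load 145/195]
  120 → shelf 3 (new)  [load 120/195]
  145 → shelf 4 (new)  [load 145/195]
  135 → shelf 5 (new)  [load 135/195]
  65 → shelf 2  [load 190/195]
  100 → shelf 6 (new)  [load 100/195]
  20 → shelf 1  [load 165/195]
  55 → shelf 3  [load 175/195]
6 shelves opened.

6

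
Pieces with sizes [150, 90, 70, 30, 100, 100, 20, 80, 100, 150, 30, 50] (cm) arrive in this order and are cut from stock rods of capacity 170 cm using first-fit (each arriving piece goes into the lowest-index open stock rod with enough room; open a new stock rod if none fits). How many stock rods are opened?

  150 → stock rod 1 (new)  [load 150/170]
  90 → stock rod 2 (new)  [load 90/170]
  70 → stock rod 2  [load 160/170]
  30 → stock rod 3 (new)  [load 30/170]
  100 → stock rod 3  [load 130/170]
  100 → stock rod 4 (new)  [load 100/170]
  20 → stock rod 1  [load 170/170]
  80 → stock rod 5 (new)  [load 80/170]
  100 → stock rod 6 (new)  [load 100/170]
  150 → stock rod 7 (new)  [load 150/170]
  30 → stock rod 3  [load 160/170]
  50 → stock rod 4  [load 150/170]
7 stock rods opened.

7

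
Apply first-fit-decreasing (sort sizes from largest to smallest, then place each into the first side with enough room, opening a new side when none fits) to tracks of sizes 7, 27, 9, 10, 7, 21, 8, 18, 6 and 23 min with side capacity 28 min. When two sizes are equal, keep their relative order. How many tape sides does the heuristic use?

6

Sorted descending: 27, 23, 21, 18, 10, 9, 8, 7, 7, 6.
  27 → side 1 (new)  [load 27/28]
  23 → side 2 (new)  [load 23/28]
  21 → side 3 (new)  [load 21/28]
  18 → side 4 (new)  [load 18/28]
  10 → side 4  [load 28/28]
  9 → side 5 (new)  [load 9/28]
  8 → side 5  [load 17/28]
  7 → side 3  [load 28/28]
  7 → side 5  [load 24/28]
  6 → side 6 (new)  [load 6/28]
6 tape sides opened.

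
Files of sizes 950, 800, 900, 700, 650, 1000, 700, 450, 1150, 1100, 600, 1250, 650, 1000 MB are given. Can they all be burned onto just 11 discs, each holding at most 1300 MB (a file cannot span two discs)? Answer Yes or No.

Yes

A valid assignment using 11 discs:
  disc 1: 1250 = 1250
  disc 2: 1150 = 1150
  disc 3: 1100 = 1100
  disc 4: 1000 = 1000
  disc 5: 1000 = 1000
  disc 6: 950 = 950
  disc 7: 900 = 900
  disc 8: 800 + 450 = 1250
  disc 9: 700 + 600 = 1300
  disc 10: 700 = 700
  disc 11: 650 + 650 = 1300
Every load is within 1300 MB, so 11 discs suffice.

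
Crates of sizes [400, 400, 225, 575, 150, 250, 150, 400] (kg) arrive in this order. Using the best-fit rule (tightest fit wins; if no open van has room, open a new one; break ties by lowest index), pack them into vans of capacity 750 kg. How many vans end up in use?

4

  400 → van 1 (new)  [load 400/750]
  400 → van 2 (new)  [load 400/750]
  225 → van 1  [load 625/750]
  575 → van 3 (new)  [load 575/750]
  150 → van 3  [load 725/750]
  250 → van 2  [load 650/750]
  150 → van 4 (new)  [load 150/750]
  400 → van 4  [load 550/750]
4 vans opened.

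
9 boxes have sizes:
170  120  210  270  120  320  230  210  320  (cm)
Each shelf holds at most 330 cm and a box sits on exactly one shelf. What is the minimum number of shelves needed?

7

Total = 320 + 320 + 270 + 230 + 210 + 210 + 170 + 120 + 120 = 1970 cm.
Lower bound: ⌈1970/330⌉ = 6 shelves.
Also, 7 boxes each exceed 165 cm, and no two of those can share a shelf, so at least 7 shelves are needed.
A packing using 7 shelves:
  shelf 1: 320 = 320
  shelf 2: 320 = 320
  shelf 3: 270 = 270
  shelf 4: 230 = 230
  shelf 5: 210 + 120 = 330
  shelf 6: 210 + 120 = 330
  shelf 7: 170 = 170
This matches the lower bound, so 7 is optimal.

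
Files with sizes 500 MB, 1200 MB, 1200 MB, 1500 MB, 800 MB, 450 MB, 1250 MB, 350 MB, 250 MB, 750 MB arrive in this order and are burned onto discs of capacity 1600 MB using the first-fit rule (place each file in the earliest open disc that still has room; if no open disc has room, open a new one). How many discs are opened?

  500 → disc 1 (new)  [load 500/1600]
  1200 → disc 2 (new)  [load 1200/1600]
  1200 → disc 3 (new)  [load 1200/1600]
  1500 → disc 4 (new)  [load 1500/1600]
  800 → disc 1  [load 1300/1600]
  450 → disc 5 (new)  [load 450/1600]
  1250 → disc 6 (new)  [load 1250/1600]
  350 → disc 2  [load 1550/1600]
  250 → disc 1  [load 1550/1600]
  750 → disc 5  [load 1200/1600]
6 discs opened.

6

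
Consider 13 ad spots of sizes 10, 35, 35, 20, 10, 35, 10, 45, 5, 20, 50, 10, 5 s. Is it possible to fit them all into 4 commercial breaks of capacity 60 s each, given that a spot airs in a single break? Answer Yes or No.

Total = 290 s; ⌈290/60⌉ = 5.
At least 5 commercial breaks are required, but only 4 are allowed.

No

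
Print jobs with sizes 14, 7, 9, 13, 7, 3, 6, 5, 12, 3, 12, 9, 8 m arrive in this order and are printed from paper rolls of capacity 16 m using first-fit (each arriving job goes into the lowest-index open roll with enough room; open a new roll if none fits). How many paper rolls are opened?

8

  14 → roll 1 (new)  [load 14/16]
  7 → roll 2 (new)  [load 7/16]
  9 → roll 2  [load 16/16]
  13 → roll 3 (new)  [load 13/16]
  7 → roll 4 (new)  [load 7/16]
  3 → roll 3  [load 16/16]
  6 → roll 4  [load 13/16]
  5 → roll 5 (new)  [load 5/16]
  12 → roll 6 (new)  [load 12/16]
  3 → roll 4  [load 16/16]
  12 → roll 7 (new)  [load 12/16]
  9 → roll 5  [load 14/16]
  8 → roll 8 (new)  [load 8/16]
8 paper rolls opened.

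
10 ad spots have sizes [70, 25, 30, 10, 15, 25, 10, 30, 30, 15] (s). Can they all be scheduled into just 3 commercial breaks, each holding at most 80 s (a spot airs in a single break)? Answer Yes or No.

No

Total = 260 s; ⌈260/80⌉ = 4.
At least 4 commercial breaks are required, but only 3 are allowed.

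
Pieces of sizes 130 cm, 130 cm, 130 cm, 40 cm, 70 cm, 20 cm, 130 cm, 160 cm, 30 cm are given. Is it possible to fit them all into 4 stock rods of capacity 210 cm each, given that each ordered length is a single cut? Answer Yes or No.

Total = 840 cm; ⌈840/210⌉ = 4.
5 pieces each exceed half the capacity and cannot share a stock rod, forcing at least 5 stock rods.
At least 5 stock rods are required, but only 4 are allowed.

No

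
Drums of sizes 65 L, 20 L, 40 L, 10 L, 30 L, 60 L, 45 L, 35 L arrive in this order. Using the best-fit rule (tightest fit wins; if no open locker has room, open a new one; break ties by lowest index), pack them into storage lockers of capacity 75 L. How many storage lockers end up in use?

  65 → locker 1 (new)  [load 65/75]
  20 → locker 2 (new)  [load 20/75]
  40 → locker 2  [load 60/75]
  10 → locker 1  [load 75/75]
  30 → locker 3 (new)  [load 30/75]
  60 → locker 4 (new)  [load 60/75]
  45 → locker 3  [load 75/75]
  35 → locker 5 (new)  [load 35/75]
5 storage lockers opened.

5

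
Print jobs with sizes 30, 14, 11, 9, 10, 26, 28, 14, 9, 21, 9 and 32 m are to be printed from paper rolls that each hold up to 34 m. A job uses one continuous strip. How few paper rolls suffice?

7

Total = 32 + 30 + 28 + 26 + 21 + 14 + 14 + 11 + 10 + 9 + 9 + 9 = 213 m.
Lower bound: ⌈213/34⌉ = 7 paper rolls.
A packing using 7 paper rolls:
  roll 1: 32 = 32
  roll 2: 30 = 30
  roll 3: 28 = 28
  roll 4: 26 = 26
  roll 5: 21 + 11 = 32
  roll 6: 14 + 10 + 9 = 33
  roll 7: 14 + 9 + 9 = 32
This matches the lower bound, so 7 is optimal.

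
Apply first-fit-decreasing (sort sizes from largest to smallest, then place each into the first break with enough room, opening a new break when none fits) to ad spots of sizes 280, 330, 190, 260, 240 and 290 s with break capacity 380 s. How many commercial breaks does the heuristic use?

6

Sorted descending: 330, 290, 280, 260, 240, 190.
  330 → break 1 (new)  [load 330/380]
  290 → break 2 (new)  [load 290/380]
  280 → break 3 (new)  [load 280/380]
  260 → break 4 (new)  [load 260/380]
  240 → break 5 (new)  [load 240/380]
  190 → break 6 (new)  [load 190/380]
6 commercial breaks opened.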